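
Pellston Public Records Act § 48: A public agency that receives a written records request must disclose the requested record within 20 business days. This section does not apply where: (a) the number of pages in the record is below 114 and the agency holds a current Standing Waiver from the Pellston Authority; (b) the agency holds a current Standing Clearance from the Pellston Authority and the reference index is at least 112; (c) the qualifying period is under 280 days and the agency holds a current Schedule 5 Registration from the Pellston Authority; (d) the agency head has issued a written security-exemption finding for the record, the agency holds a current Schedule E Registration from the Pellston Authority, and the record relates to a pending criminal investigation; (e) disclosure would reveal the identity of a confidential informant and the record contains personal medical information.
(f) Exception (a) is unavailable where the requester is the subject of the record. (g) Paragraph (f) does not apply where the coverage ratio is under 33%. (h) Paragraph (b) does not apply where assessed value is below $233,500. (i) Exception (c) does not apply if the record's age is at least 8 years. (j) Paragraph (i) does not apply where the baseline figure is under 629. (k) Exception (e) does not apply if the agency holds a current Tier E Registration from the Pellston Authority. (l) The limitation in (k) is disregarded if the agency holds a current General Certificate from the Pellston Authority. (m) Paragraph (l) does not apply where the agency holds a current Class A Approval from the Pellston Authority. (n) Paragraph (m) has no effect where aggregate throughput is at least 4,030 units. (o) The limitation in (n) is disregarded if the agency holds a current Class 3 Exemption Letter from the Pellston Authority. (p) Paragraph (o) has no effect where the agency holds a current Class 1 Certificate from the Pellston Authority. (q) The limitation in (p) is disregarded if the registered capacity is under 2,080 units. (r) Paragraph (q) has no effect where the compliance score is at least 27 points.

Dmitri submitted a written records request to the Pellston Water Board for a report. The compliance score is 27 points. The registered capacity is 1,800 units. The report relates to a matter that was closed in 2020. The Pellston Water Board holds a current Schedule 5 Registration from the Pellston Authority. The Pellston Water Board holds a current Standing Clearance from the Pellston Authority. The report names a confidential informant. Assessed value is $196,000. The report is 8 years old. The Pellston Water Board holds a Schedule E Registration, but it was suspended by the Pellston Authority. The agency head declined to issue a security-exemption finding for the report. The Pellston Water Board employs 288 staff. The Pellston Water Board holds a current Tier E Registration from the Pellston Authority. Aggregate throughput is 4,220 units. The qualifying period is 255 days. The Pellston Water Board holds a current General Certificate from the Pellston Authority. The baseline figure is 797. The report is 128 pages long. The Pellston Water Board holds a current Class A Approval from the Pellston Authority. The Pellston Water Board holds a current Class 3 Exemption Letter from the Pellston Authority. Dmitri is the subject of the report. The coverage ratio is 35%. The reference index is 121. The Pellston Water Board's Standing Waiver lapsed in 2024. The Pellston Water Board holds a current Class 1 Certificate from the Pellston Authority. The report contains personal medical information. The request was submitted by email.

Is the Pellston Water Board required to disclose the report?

No — exception (e) applies; the Pellston Water Board is not required to disclose the report.

Exception (a) fails — the number of pages in the record is 128, not below 114.
Exception (b): a current Standing Clearance is held; the reference index is 121, meeting the 112 threshold — every condition holds. But: (h) is triggered — assessed value is $196,000, below the $233,500 limit. So (b) is unavailable.
Exception (c) is satisfied on its face — the qualifying period is 255 days, under the 280 days limit; a current Schedule 5 Registration is held. But: (i) applies — the record's age is 8 years, meeting the 8 years threshold. (j), which would lift (i), does not operate here — the baseline figure is 797, not under 629. (c) is therefore removed.
Exception (d) requires that the agency head has issued a written security-exemption finding for the record; but the agency head declined to issue a security-exemption finding, so (d) is unavailable.
All of (e)'s requirements are met (the report names a confidential informant; the report contains personal medical information). Applying paragraphs (k)–(r): (k) would limit (e) — a current Tier E Registration is held — but (l) sets (k) aside: (l) operates against (k): a current General Certificate is held. (m) would limit (l) — a current Class A Approval is held — but (n) sets (m) aside: (n) operates against (m): aggregate throughput is 4,220 units, meeting the 4,030 units threshold. (o) operates (a current Class 3 Exemption Letter is held), but yields to (p): (p) operates against (o): a current Class 1 Certificate is held. (q) applies (the registered capacity is 1,800 units, under the 2,080 units limit), but is itself disapplied by (r): (r) is triggered — the compliance score is 27 points, meeting the 27 points threshold. (e) remains available.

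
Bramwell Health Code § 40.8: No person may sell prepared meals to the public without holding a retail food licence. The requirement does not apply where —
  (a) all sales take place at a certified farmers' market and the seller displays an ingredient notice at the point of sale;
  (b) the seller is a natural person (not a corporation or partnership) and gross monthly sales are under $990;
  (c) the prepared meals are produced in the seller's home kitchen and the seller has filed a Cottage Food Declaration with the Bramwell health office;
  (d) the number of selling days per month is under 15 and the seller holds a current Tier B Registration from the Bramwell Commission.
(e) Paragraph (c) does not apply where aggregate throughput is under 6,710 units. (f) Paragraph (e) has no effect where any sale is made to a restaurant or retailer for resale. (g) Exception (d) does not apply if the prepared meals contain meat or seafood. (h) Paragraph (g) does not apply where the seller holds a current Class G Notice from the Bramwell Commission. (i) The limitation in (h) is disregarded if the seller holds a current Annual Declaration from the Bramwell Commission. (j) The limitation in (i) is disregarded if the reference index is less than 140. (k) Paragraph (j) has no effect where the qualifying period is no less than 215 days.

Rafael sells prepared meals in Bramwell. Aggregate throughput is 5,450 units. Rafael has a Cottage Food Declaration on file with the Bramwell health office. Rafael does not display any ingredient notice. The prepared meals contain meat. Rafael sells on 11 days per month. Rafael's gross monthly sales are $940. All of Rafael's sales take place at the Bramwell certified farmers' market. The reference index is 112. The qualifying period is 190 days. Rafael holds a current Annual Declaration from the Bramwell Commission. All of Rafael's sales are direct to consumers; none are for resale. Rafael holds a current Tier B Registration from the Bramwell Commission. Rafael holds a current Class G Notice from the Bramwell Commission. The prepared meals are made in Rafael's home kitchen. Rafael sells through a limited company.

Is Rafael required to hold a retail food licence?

Exception (a) fails — no ingredient notice is displayed.
Exception (b) requires that the seller is a natural person (not a corporation or partnership); but the seller operates through a limited company, so (b) is unavailable.
Exception (c)'s conditions are all satisfied: the prepared meals are home-kitchen produced; a Cottage Food Declaration is on file. Turning to paragraphs (e)–(f): (e) operates against (c): aggregate throughput is 5,450 units, under the 6,710 units limit. (f) is not triggered (no sales are for resale), so (e) stands. So (c) is unavailable.
Exception (d) is satisfied on its face — the number of selling days per month is 11, under the 15 limit; a current Tier B Registration is held. Applying paragraphs (g)–(k): (g) would limit (d) — the prepared meals contain meat — but (h) sets (g) aside: (h) is engaged — a current Class G Notice is held. (i) would limit (h) — a current Annual Declaration is held — but (j) sets (i) aside: (j) is engaged — the reference index is 112, less than the 140 limit. (k) is not triggered (the qualifying period is 190 days, short of 215 days), so (j) stands. Exception (d) stands.

No — exception (d) applies; Rafael is not required to hold a retail food licence.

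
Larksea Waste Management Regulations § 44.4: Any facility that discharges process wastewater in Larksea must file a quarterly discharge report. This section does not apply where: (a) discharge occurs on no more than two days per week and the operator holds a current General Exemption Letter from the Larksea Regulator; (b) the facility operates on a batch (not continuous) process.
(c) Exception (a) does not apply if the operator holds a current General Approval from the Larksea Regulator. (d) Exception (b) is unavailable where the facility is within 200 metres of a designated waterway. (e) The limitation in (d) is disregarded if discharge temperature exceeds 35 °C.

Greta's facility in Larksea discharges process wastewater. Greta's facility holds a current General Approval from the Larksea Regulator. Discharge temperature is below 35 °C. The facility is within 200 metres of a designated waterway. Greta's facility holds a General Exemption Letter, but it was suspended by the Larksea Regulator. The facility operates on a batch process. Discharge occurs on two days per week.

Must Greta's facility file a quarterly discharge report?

Yes — Greta's facility must file a quarterly discharge report.

Exception (a) does not apply: there is no General Exemption Letter in force.
Exception (b) is satisfied on its face — the facility operates on a batch process. But: (d) operates against (b): the facility is within 200 m of a designated waterway. (e) is not engaged (discharge temperature is below 35 °C), so (d) stands. (b) is therefore removed.
No exception is made out. Greta's facility falls within the general rule.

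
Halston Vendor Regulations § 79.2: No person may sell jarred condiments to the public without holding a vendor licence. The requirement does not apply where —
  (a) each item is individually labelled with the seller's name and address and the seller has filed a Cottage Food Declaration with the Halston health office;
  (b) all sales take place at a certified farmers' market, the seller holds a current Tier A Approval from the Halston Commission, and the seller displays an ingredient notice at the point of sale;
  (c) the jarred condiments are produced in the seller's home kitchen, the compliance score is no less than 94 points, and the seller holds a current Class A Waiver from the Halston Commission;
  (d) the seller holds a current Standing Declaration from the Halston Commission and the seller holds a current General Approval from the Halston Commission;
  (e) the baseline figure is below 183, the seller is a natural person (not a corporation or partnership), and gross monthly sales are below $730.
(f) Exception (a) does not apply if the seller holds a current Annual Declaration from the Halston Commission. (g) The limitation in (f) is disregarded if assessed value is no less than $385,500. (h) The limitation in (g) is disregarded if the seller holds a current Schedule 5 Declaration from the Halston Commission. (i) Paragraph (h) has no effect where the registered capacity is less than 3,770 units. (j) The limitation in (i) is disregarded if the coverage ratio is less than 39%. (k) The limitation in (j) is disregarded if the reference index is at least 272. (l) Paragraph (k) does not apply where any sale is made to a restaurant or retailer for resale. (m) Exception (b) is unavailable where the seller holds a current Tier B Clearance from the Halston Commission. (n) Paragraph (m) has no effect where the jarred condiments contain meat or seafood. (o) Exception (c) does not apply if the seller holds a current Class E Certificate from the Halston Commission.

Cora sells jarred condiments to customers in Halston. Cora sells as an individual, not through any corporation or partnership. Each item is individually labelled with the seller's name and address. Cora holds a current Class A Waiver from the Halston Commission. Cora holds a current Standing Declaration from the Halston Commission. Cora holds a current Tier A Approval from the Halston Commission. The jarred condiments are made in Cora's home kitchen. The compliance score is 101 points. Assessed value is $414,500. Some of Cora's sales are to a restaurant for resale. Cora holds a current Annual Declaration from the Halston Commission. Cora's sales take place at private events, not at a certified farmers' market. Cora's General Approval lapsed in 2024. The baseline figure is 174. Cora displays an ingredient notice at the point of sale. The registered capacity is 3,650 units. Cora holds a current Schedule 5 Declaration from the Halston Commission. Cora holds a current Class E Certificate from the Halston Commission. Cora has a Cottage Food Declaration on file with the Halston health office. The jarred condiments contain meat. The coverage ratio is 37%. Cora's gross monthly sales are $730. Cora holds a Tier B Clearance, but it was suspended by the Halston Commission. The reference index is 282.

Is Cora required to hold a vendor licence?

All of (a)'s requirements are met (items are individually labelled; a Cottage Food Declaration is on file). But applying paragraphs (f)–(l): (f) is engaged — a current Annual Declaration is held. (g) would limit (f) — assessed value is $414,500, meeting the $385,500 threshold — but (h) sets (g) aside: (h) operates against (g): a current Schedule 5 Declaration is held. (i) would limit (h) — the registered capacity is 3,650 units, less than the 3,770 units limit — but (j) sets (i) aside: (j) operates — the coverage ratio is 37%, less than the 39% limit. (k) would limit (j) — the reference index is 282, meeting the 272 threshold — but (l) sets (k) aside: (l) operates — some sales are to a restaurant for resale. Exception (a) does not apply.
Exception (b) does not apply: sales are at private events, not a certified farmers' market.
Exception (c) is satisfied on its face — the jarred condiments are home-kitchen produced; the compliance score is 101 points, meeting the 94 points threshold; a current Class A Waiver is held. But: (o) operates — a current Class E Certificate is held. (c) is therefore removed.
Exception (d) does not apply: no current General Approval is held.
Exception (e) fails — gross monthly sales are $730, not below $730.
None of the exceptions is available; § 79.2 applies in full.

Yes — Cora must hold a vendor licence.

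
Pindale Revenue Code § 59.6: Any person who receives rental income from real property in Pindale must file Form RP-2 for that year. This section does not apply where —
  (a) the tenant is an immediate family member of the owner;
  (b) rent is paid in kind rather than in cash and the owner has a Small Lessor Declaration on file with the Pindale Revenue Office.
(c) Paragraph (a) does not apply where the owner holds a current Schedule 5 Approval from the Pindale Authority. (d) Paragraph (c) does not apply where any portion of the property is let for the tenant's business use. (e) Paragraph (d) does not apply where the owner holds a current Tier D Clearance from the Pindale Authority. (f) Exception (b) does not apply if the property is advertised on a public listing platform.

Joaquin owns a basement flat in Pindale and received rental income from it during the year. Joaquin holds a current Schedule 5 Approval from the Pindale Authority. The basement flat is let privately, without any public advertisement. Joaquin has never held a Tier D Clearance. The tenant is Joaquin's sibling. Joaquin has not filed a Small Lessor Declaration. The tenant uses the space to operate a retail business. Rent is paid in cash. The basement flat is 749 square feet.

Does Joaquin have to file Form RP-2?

No — exception (a) applies; Joaquin is not required to file Form RP-2.

Exception (a) is satisfied on its face — the tenant is an immediate family member. Under paragraphs (c)–(e): (c) would limit (a) — a current Schedule 5 Approval is held — but (d) sets (c) aside: (d) operates — the space is let for business use. (e) is not triggered (there is no Tier D Clearance in force), so (d) stands. So (a) applies.
Exception (b) fails — rent is paid in cash.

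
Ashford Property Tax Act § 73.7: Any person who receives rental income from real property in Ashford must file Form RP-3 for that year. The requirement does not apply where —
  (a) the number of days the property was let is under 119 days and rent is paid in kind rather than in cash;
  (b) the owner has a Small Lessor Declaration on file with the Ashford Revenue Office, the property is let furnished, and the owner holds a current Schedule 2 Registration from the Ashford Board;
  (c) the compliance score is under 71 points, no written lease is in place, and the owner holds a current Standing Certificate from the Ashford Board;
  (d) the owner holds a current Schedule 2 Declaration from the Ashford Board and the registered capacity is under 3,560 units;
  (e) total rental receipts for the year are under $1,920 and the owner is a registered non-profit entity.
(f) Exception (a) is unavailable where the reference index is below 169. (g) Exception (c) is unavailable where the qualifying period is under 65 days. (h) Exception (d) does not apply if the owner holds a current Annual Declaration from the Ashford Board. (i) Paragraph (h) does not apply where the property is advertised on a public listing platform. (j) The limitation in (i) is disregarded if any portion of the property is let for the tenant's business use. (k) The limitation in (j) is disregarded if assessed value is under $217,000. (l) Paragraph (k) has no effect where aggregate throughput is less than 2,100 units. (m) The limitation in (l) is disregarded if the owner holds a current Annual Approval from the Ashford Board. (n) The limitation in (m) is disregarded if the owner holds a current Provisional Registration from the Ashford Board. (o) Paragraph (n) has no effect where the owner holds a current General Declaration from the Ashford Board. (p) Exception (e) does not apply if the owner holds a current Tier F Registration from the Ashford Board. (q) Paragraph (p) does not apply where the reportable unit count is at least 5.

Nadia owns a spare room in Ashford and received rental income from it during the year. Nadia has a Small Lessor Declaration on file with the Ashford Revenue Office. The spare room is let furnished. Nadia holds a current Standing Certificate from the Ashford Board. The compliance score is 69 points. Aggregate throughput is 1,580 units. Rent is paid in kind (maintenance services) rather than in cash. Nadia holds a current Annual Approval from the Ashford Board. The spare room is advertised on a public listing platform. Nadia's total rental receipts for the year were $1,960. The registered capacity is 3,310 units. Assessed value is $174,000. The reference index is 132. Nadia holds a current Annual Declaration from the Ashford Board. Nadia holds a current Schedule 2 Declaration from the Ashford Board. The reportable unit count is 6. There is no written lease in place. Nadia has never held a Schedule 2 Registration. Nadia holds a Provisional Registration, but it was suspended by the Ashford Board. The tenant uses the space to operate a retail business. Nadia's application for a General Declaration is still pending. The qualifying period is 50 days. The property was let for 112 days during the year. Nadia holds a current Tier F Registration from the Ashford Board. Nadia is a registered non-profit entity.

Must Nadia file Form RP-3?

No — exception (d) applies; Nadia is not required to file Form RP-3.

Exception (a): the number of days the property was let is 112 days, under the 119 days limit; rent is paid in kind — every condition holds. However, paragraph (f) must be considered: (f) operates — the reference index is 132, below the 169 limit. So (a) is unavailable.
Exception (b) fails — no current Schedule 2 Registration is held.
Exception (c)'s conditions are all satisfied: the compliance score is 69 points, under the 71 points limit; there is no written lease; a current Standing Certificate is held. But: (g) is engaged — the qualifying period is 50 days, under the 65 days limit. Exception (c) does not apply.
Exception (d) is satisfied on its face — a current Schedule 2 Declaration is held; the registered capacity is 3,310 units, under the 3,560 units limit. As to paragraphs (h)–(o): (h) would limit (d) — a current Annual Declaration is held — but (i) sets (h) aside: (i) operates against (h): the property is publicly advertised. (j) would limit (i) — the space is let for business use — but (k) sets (j) aside: (k) operates against (j): assessed value is $174,000, under the $217,000 limit. (l) is engaged (aggregate throughput is 1,580 units, less than the 2,100 units limit), but is displaced by (m): (m) operates against (l): a current Annual Approval is held. (n), which would lift (m), is not engaged — the Provisional Registration is not current. Exception (d) stands.
Exception (e) requires that total rental receipts for the year are under $1,920; but total rental receipts for the year are $1,960, not under $1,920, so (e) is unavailable.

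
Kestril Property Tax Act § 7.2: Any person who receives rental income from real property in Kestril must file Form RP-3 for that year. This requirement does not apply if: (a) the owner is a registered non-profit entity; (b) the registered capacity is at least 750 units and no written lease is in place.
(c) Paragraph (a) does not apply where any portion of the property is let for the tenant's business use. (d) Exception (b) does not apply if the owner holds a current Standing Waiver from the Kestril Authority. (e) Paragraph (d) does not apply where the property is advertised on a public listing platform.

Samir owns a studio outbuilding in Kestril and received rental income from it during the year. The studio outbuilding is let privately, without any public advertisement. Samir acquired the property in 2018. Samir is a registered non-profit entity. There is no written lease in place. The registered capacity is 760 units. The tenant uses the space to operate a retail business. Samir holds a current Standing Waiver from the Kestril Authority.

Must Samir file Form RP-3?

Yes — Samir must file Form RP-3.

Exception (a)'s conditions are all satisfied: Samir is a registered non-profit. Turning to paragraph (c): (c) operates — the space is let for business use. (a) is therefore removed.
Exception (b): the registered capacity is 760 units, meeting the 750 units threshold; there is no written lease — every condition holds. But: (d) is triggered — a current Standing Waiver is held. (e) is not triggered (the property is let privately without advertisement), so (d) stands. Exception (b) does not apply.
No exception displaces § 7.2.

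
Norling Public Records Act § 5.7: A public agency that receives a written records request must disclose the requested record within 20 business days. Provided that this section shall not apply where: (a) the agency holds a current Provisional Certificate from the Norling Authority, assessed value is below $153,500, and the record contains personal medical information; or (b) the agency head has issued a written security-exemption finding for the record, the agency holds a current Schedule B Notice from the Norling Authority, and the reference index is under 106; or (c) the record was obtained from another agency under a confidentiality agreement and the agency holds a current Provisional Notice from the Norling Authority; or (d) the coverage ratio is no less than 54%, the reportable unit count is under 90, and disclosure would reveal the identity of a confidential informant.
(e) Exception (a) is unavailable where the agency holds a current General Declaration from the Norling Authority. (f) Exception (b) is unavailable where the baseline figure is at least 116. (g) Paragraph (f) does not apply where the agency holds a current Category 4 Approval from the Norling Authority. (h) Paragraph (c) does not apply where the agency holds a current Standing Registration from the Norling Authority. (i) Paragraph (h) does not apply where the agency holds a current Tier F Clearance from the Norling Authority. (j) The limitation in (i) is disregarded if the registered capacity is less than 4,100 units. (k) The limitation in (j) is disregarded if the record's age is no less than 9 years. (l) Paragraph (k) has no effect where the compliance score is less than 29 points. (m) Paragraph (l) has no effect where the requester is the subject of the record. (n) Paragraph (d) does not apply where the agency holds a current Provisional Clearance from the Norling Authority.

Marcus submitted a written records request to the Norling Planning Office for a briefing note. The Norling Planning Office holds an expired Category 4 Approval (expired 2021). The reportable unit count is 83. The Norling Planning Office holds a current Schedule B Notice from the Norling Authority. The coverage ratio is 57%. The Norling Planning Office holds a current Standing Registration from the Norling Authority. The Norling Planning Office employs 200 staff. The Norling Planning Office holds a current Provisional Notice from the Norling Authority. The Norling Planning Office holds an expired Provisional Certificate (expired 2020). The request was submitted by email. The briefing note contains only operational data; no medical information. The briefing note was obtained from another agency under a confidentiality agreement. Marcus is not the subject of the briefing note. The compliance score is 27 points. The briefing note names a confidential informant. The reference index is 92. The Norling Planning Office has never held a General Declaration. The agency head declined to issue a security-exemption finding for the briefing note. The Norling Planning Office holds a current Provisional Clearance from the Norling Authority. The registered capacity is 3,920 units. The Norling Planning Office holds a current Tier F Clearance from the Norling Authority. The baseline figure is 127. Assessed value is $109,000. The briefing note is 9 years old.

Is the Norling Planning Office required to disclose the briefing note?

Yes — the Norling Planning Office must disclose the briefing note.

Exception (a) does not apply: there is no Provisional Certificate in force.
Exception (b) does not apply: the agency head declined to issue a security-exemption finding.
Exception (c): the briefing note was obtained under a confidentiality agreement; a current Provisional Notice is held — every condition holds. But applying paragraphs (h)–(m): (h) operates against (c): a current Standing Registration is held. (i) operates (a current Tier F Clearance is held), but is displaced by (j): (j) applies — the registered capacity is 3,920 units, less than the 4,100 units limit. (k) applies (the record's age is 9 years, meeting the 9 years threshold), but yields to (l): (l) operates — the compliance score is 27 points, less than the 29 points limit. (m) is not triggered (Marcus is not the subject of the briefing note), so (l) stands. So (c) is unavailable.
Exception (d) is satisfied on its face — the coverage ratio is 57%, meeting the 54% threshold; the reportable unit count is 83, under the 90 limit; the briefing note names a confidential informant. Turning to paragraph (n): (n) operates against (d): a current Provisional Clearance is held. Exception (d) does not apply.
No exception is made out. the Norling Planning Office falls within the general rule.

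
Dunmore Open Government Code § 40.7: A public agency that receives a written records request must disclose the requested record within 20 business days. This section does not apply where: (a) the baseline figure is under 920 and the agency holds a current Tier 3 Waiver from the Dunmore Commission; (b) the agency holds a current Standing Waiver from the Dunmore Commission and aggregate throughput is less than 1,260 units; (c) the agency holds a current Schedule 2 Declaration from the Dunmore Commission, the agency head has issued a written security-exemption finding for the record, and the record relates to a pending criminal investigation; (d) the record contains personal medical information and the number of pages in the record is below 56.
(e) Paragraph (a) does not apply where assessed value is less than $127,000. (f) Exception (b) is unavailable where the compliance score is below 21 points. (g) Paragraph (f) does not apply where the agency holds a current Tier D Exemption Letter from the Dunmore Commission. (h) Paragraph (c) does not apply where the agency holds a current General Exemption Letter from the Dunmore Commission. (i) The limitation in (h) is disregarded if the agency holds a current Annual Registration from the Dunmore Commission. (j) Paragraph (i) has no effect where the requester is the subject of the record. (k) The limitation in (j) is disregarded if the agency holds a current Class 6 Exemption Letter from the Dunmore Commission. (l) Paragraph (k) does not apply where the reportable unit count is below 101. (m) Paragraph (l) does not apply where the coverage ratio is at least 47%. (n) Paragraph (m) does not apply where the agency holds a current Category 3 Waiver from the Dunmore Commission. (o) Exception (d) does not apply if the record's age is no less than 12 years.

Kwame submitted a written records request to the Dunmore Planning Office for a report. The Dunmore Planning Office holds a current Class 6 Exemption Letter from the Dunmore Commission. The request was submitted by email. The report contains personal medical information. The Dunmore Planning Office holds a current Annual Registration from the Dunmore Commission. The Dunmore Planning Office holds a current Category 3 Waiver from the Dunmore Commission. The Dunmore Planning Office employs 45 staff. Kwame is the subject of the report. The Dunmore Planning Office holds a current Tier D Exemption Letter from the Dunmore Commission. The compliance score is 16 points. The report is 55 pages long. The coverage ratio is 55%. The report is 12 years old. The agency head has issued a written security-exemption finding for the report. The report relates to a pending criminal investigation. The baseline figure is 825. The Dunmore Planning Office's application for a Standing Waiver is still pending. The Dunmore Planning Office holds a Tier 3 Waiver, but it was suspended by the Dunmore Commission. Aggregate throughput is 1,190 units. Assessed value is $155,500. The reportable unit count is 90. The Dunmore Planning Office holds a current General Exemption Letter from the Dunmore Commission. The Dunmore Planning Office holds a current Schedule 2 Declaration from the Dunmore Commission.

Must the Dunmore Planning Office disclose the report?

Exception (a) does not apply: there is no Tier 3 Waiver in force.
Exception (b) fails — there is no Standing Waiver in force.
Exception (c): a current Schedule 2 Declaration is held; a written security-exemption finding has been issued; the report relates to a pending investigation — every condition holds. But applying paragraphs (h)–(n): (h) operates against (c): a current General Exemption Letter is held. (i) would limit (h) — a current Annual Registration is held — but (j) sets (i) aside: (j) operates against (i): Kwame is the subject of the report. (k) would limit (j) — a current Class 6 Exemption Letter is held — but (l) sets (k) aside: (l) applies — the reportable unit count is 90, below the 101 limit. (m) is triggered (the coverage ratio is 55%, meeting the 47% threshold), but is set aside by (n): (n) operates against (m): a current Category 3 Waiver is held. (c) is therefore removed.
Exception (d): the report contains personal medical information; the number of pages in the record is 55, below the 56 limit — every condition holds. But: (o) is engaged — the record's age is 12 years, meeting the 12 years threshold. Exception (d) does not apply.
No exception applies. The general rule governs.

Yes — the Dunmore Planning Office must disclose the report.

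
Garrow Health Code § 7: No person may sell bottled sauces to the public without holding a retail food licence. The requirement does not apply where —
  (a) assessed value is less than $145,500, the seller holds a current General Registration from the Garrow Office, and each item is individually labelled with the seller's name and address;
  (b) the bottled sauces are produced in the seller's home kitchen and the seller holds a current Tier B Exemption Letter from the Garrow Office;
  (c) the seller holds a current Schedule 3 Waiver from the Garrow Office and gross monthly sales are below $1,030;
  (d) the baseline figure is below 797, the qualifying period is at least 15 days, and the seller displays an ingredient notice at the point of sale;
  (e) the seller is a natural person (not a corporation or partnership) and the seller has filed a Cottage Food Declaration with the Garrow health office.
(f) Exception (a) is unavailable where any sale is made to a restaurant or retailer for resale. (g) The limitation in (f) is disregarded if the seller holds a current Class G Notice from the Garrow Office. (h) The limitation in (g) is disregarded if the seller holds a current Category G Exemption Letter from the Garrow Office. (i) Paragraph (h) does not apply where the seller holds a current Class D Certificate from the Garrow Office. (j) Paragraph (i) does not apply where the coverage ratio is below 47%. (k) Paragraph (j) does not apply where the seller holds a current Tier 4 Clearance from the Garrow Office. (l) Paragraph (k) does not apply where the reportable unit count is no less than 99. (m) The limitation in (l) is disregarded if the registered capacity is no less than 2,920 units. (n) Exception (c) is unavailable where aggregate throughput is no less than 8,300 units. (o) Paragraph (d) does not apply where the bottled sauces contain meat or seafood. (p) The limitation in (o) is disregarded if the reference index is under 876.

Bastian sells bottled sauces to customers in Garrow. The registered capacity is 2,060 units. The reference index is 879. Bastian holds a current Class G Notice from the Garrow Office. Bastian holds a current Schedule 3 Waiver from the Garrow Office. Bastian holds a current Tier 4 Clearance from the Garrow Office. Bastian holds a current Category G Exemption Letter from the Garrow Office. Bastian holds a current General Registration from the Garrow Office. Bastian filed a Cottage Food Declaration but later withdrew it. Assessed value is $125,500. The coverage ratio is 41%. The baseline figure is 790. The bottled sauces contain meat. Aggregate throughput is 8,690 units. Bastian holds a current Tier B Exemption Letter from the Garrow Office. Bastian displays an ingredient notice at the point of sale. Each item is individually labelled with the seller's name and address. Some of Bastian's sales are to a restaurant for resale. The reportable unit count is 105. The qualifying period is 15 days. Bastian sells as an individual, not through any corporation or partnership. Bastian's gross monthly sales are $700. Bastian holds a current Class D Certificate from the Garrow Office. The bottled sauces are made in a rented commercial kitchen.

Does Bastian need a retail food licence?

Yes — Bastian must hold a retail food licence.

Exception (a): assessed value is $125,500, less than the $145,500 limit; a current General Registration is held; items are individually labelled — every condition holds. Turning to paragraphs (f)–(m): (f) operates against (a): some sales are to a restaurant for resale. (g) would limit (f) — a current Class G Notice is held — but (h) sets (g) aside: (h) applies — a current Category G Exemption Letter is held. (i) would limit (h) — a current Class D Certificate is held — but (j) sets (i) aside: (j) operates against (i): the coverage ratio is 41%, below the 47% limit. (k) would limit (j) — a current Tier 4 Clearance is held — but (l) sets (k) aside: (l) operates — the reportable unit count is 105, meeting the 99 threshold. (m) is not engaged (the registered capacity is 2,060 units, short of 2,920 units), so (l) stands. So (a) is unavailable.
Exception (b) does not apply: the bottled sauces are made in a commercial kitchen, not a home kitchen.
Exception (c): a current Schedule 3 Waiver is held; gross monthly sales are $700, below the $1,030 limit — every condition holds. But: (n) is triggered — aggregate throughput is 8,690 units, meeting the 8,300 units threshold. Exception (c) does not apply.
Exception (d)'s conditions are all satisfied: the baseline figure is 790, below the 797 limit; the qualifying period is 15 days, meeting the 15 days threshold; an ingredient notice is displayed. Turning to paragraphs (o)–(p): (o) is engaged — the bottled sauces contain meat. (p) does not operate here (the reference index is 879, not under 876), so (o) stands. (d) is therefore removed.
Exception (e) does not apply: the Cottage Food Declaration was withdrawn.
No exception applies. The general rule governs.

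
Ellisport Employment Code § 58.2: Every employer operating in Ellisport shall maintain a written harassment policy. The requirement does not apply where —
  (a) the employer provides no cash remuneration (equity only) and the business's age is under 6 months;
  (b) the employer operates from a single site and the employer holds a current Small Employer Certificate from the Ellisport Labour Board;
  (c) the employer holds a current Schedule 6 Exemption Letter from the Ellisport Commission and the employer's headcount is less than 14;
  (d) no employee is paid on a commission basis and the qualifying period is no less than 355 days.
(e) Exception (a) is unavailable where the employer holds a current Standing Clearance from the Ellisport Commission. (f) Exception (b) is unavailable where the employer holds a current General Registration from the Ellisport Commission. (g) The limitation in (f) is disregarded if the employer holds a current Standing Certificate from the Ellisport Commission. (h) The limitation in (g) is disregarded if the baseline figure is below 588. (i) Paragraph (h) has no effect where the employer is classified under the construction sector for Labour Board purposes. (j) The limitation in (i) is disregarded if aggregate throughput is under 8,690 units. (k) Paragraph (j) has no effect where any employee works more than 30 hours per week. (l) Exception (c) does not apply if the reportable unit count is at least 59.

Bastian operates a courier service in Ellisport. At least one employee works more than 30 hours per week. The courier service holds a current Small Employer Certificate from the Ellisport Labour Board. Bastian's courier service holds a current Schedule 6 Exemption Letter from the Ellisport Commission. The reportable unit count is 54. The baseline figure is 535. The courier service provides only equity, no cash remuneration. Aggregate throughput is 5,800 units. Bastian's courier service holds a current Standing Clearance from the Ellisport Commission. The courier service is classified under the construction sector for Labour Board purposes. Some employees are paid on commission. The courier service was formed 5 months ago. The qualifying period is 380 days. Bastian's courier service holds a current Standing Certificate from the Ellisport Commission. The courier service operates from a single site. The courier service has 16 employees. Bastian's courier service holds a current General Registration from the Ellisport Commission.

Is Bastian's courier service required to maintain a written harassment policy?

No — exception (b) applies; Bastian's courier service is not required to maintain a written harassment policy.

Exception (a): remuneration is equity-only; the business's age is 5 months, under the 6 months limit — every condition holds. Turning to paragraph (e): (e) is engaged — a current Standing Clearance is held. Exception (a) does not apply.
Exception (b)'s conditions are all satisfied: the employer operates from a single site; a current Small Employer Certificate is held. Under paragraphs (f)–(k): (f) operates (a current General Registration is held), but yields to (g): (g) operates against (f): a current Standing Certificate is held. (h) applies (the baseline figure is 535, below the 588 limit), but is itself disapplied by (i): (i) operates against (h): the courier service is classified under the construction sector. (j) is engaged (aggregate throughput is 5,800 units, under the 8,690 units limit), but is displaced by (k): (k) applies — at least one employee exceeds 30 hours/week. (b) remains available.
Exception (c) fails — the employer's headcount is 16, not less than 14.
Exception (d) does not apply: some employees are paid on commission.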